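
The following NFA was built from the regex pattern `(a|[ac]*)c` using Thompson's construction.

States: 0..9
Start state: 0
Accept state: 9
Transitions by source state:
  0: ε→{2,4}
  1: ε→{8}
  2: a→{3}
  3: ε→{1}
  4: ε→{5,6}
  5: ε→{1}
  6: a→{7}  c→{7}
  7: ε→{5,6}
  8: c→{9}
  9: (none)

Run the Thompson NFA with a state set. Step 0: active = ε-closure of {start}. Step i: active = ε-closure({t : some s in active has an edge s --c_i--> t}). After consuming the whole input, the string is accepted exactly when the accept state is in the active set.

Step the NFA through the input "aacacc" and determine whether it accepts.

Answer: ACCEPT

Steps:
start: ε-closure({0}) = {0,1,2,4,5,6,8}
'a' @ 1: {1,3,5,6,7,8}
'a' @ 2: {1,5,6,7,8}
'c' @ 3: {1,5,6,7,8,9}  (accept∈set)
'a' @ 4: {1,5,6,7,8}
'c' @ 5: {1,5,6,7,8,9}  (accept∈set)
'c' @ 6: {1,5,6,7,8,9}  (accept∈set)
final: {1,5,6,7,8,9}; accept 9 in set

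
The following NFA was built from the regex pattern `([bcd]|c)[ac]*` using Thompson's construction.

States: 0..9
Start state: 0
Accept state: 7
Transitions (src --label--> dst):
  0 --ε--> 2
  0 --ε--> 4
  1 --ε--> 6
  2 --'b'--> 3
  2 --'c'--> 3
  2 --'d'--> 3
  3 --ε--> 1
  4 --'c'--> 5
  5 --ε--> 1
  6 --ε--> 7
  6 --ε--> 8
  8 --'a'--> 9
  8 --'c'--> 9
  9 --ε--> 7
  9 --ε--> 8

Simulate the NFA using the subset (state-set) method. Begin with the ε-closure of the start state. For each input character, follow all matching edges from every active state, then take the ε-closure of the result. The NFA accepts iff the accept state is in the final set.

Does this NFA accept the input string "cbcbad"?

Answer: REJECT

Derivation:
initial (ε-close {0}): {0,2,4}
'c' @ 1: {1,3,5,6,7,8}  [accepting]
'b' @ 2: {}  — no active states
rest 'cbad' ignored (set empty)
end set {} — state 7 not in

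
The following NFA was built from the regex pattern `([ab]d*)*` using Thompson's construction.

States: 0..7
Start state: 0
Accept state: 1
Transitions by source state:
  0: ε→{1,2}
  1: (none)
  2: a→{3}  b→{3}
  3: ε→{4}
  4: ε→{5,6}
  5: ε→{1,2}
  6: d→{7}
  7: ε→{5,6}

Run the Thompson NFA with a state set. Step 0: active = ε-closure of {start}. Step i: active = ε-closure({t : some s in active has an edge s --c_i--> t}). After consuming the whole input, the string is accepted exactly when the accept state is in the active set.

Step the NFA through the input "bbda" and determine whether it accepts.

Answer: ACCEPT

Steps:
S₀ = ε-closure({0}) = {0,1,2}
'b' @ 1: {1,2,3,4,5,6}  (accept∈set)
'b' @ 2: {1,2,3,4,5,6}  (accept∈set)
'd' @ 3: {1,2,5,6,7}  (accept∈set)
'a' @ 4: {1,2,3,4,5,6}  (accept∈set)
end set {1,2,3,4,5,6} — state 1 in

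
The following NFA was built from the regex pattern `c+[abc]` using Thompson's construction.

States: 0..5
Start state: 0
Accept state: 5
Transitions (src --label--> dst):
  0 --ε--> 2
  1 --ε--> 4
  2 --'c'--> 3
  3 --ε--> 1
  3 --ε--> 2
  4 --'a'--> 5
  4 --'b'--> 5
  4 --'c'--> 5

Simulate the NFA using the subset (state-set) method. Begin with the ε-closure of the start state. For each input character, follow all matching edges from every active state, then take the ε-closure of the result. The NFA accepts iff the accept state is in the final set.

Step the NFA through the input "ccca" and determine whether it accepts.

start: ε-closure({0}) = {0,2}
'c' @ 1: {1,2,3,4}
'c' @ 2: {1,2,3,4,5}  [accepting]
'c' @ 3: {1,2,3,4,5}  [accepting]
'a' @ 4: {5}  [accepting]
final: {5}; accept 5 in set

Answer: ACCEPT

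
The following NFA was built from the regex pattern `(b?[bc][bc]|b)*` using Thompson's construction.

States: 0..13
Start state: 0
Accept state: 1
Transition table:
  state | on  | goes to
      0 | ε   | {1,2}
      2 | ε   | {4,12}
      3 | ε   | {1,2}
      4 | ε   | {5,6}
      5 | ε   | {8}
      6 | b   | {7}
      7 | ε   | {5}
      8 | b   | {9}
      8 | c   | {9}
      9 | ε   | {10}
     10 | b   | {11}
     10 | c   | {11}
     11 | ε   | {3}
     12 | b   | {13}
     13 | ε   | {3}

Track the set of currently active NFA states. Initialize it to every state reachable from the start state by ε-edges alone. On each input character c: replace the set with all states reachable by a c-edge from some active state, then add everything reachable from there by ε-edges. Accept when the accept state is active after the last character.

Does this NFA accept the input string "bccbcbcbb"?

initial (ε-close {0}): {0,1,2,4,5,6,8,12}
'b' @ 1: {1,2,3,4,5,6,7,8,9,10,12,13}  ✓accept
'c' @ 2: {1,2,3,4,5,6,8,9,10,11,12}  ✓accept
'c' @ 3: {1,2,3,4,5,6,8,9,10,11,12}  ✓accept
'b' @ 4: {1,2,3,4,5,6,7,8,9,10,11,12,13}  ✓accept
'c' @ 5: {1,2,3,4,5,6,8,9,10,11,12}  ✓accept
'b' @ 6: {1,2,3,4,5,6,7,8,9,10,11,12,13}  ✓accept
'c' @ 7: {1,2,3,4,5,6,8,9,10,11,12}  ✓accept
'b' @ 8: {1,2,3,4,5,6,7,8,9,10,11,12,13}  ✓accept
'b' @ 9: {1,2,3,4,5,6,7,8,9,10,11,12,13}  ✓accept
after full input: {1,2,3,4,5,6,7,8,9,10,11,12,13}  (accept=1 in)

Answer: ACCEPT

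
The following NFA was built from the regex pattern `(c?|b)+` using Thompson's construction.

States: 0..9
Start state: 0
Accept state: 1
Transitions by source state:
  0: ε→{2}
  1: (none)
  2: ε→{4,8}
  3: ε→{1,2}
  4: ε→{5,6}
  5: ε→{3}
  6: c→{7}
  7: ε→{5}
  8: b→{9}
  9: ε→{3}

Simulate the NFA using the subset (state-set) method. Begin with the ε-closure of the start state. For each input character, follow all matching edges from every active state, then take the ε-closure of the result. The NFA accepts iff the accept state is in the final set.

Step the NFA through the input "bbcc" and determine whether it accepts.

start: ε-closure({0}) = {0,1,2,3,4,5,6,8}
'b' @ 1: {1,2,3,4,5,6,8,9}  [accepting]
'b' @ 2: {1,2,3,4,5,6,8,9}  [accepting]
'c' @ 3: {1,2,3,4,5,6,7,8}  [accepting]
'c' @ 4: {1,2,3,4,5,6,7,8}  [accepting]
end set {1,2,3,4,5,6,7,8} — state 1 in

Answer: ACCEPT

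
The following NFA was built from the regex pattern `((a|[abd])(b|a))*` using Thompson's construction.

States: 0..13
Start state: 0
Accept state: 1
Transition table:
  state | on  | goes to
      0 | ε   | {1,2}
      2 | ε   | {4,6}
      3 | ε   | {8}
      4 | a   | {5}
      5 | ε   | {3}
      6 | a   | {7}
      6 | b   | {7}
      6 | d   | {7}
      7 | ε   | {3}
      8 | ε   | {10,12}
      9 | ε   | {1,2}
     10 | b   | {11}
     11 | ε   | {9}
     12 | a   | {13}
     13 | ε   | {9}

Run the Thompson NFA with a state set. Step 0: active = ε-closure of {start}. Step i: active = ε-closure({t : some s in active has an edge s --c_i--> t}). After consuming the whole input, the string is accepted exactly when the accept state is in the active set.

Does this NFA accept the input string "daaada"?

initial (ε-close {0}): {0,1,2,4,6}
'd' @ 1: {3,7,8,10,12}
'a' @ 2: {1,2,4,6,9,13}  (accept∈set)
'a' @ 3: {3,5,7,8,10,12}
'a' @ 4: {1,2,4,6,9,13}  (accept∈set)
'd' @ 5: {3,7,8,10,12}
'a' @ 6: {1,2,4,6,9,13}  (accept∈set)
final: {1,2,4,6,9,13}; accept 1 in set

Answer: ACCEPT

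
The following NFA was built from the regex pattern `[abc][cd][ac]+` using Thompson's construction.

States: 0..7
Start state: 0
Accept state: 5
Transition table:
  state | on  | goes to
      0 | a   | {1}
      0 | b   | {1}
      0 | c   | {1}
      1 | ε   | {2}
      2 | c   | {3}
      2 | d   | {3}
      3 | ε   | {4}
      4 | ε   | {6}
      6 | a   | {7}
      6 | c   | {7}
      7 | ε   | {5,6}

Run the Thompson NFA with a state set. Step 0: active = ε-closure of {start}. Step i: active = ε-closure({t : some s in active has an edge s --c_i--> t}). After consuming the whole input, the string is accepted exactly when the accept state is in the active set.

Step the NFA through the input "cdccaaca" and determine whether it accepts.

Answer: ACCEPT

Steps:
start: ε-closure({0}) = {0}
'c' @ 1: {1,2}
'd' @ 2: {3,4,6}
'c' @ 3: {5,6,7}  ✓accept
'c' @ 4: {5,6,7}  ✓accept
'a' @ 5: {5,6,7}  ✓accept
'a' @ 6: {5,6,7}  ✓accept
'c' @ 7: {5,6,7}  ✓accept
'a' @ 8: {5,6,7}  ✓accept
after full input: {5,6,7}  (accept=5 in)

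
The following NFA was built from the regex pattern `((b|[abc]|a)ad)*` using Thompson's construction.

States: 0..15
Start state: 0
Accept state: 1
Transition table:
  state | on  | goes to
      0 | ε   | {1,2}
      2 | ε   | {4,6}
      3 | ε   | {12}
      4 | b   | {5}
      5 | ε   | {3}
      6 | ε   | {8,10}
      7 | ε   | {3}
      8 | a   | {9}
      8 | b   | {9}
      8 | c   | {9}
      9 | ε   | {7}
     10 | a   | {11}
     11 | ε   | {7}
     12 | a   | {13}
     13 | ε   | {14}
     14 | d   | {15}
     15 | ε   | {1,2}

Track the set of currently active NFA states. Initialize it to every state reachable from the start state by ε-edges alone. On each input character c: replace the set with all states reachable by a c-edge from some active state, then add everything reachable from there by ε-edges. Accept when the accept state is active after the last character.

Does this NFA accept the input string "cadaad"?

initial (ε-close {0}): {0,1,2,4,6,8,10}
'c' @ 1: {3,7,9,12}
'a' @ 2: {13,14}
'd' @ 3: {1,2,4,6,8,10,15}  [accepting]
'a' @ 4: {3,7,9,11,12}
'a' @ 5: {13,14}
'd' @ 6: {1,2,4,6,8,10,15}  [accepting]
final: {1,2,4,6,8,10,15}; accept 1 in set

Answer: ACCEPT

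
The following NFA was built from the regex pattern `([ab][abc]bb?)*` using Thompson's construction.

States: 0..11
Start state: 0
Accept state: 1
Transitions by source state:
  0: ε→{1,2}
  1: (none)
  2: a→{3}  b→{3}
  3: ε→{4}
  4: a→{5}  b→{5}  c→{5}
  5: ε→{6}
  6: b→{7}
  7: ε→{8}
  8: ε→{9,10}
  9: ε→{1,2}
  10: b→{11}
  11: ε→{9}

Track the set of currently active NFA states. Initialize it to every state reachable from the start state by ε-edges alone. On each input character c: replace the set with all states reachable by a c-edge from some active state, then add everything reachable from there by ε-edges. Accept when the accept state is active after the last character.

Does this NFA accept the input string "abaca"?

Answer: REJECT

Derivation:
start: ε-closure({0}) = {0,1,2}
'a' @ 1: {3,4}
'b' @ 2: {5,6}
'a' @ 3: {}  — state set empty
rest 'ca' ignored (set empty)
final: {}; accept 1 not in set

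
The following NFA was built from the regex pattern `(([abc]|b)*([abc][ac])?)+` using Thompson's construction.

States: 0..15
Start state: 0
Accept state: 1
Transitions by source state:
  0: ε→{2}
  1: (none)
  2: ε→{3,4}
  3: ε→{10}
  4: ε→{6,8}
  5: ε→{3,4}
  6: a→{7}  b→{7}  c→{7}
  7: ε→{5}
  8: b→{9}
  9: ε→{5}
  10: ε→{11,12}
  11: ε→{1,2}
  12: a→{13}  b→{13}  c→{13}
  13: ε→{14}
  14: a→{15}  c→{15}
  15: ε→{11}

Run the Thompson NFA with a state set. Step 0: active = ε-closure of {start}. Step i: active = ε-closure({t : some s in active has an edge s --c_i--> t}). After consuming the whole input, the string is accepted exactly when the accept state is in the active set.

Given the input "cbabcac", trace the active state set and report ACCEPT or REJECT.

Answer: ACCEPT

Derivation:
initial (ε-close {0}): {0,1,2,3,4,6,8,10,11,12}
'c' @ 1: {1,2,3,4,5,6,7,8,10,11,12,13,14}  [accepting]
'b' @ 2: {1,2,3,4,5,6,7,8,9,10,11,12,13,14}  [accepting]
'a' @ 3: {1,2,3,4,5,6,7,8,10,11,12,13,14,15}  [accepting]
'b' @ 4: {1,2,3,4,5,6,7,8,9,10,11,12,13,14}  [accepting]
'c' @ 5: {1,2,3,4,5,6,7,8,10,11,12,13,14,15}  [accepting]
'a' @ 6: {1,2,3,4,5,6,7,8,10,11,12,13,14,15}  [accepting]
'c' @ 7: {1,2,3,4,5,6,7,8,10,11,12,13,14,15}  [accepting]
after full input: {1,2,3,4,5,6,7,8,10,11,12,13,14,15}  (accept=1 in)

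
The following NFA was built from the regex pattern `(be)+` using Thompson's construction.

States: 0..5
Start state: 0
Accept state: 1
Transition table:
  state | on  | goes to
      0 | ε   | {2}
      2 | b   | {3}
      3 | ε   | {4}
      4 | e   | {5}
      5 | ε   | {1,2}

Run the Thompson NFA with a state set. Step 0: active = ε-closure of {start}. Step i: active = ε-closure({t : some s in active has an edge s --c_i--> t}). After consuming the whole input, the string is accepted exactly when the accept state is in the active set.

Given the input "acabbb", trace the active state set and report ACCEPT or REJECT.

initial (ε-close {0}): {0,2}
'a' @ 1: {}  — no active states
rest 'cabbb' ignored (set empty)
final: {}; accept 1 not in set

Answer: REJECT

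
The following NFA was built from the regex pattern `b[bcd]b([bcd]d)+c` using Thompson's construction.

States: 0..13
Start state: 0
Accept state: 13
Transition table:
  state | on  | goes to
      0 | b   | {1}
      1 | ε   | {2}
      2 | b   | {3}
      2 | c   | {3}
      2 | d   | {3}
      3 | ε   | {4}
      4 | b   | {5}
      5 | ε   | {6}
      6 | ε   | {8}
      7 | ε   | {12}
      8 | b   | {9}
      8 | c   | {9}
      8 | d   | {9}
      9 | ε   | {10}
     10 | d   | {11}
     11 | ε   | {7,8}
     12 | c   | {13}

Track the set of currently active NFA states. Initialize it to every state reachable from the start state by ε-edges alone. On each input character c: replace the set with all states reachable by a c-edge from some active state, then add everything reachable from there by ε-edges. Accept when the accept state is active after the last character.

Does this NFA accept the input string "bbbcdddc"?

start: ε-closure({0}) = {0}
'b' @ 1: {1,2}
'b' @ 2: {3,4}
'b' @ 3: {5,6,8}
'c' @ 4: {9,10}
'd' @ 5: {7,8,11,12}
'd' @ 6: {9,10}
'd' @ 7: {7,8,11,12}
'c' @ 8: {9,10,13}  [accepting]
after full input: {9,10,13}  (accept=13 in)

Answer: ACCEPT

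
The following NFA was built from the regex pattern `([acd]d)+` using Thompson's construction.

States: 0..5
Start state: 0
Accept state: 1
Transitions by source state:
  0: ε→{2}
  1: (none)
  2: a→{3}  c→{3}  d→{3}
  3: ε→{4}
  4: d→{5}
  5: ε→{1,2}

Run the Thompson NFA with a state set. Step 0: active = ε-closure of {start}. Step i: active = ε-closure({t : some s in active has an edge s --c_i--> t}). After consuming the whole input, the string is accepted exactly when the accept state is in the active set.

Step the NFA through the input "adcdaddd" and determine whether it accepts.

S₀ = ε-closure({0}) = {0,2}
'a' @ 1: {3,4}
'd' @ 2: {1,2,5}  (accept∈set)
'c' @ 3: {3,4}
'd' @ 4: {1,2,5}  (accept∈set)
'a' @ 5: {3,4}
'd' @ 6: {1,2,5}  (accept∈set)
'd' @ 7: {3,4}
'd' @ 8: {1,2,5}  (accept∈set)
final: {1,2,5}; accept 1 in set

Answer: ACCEPT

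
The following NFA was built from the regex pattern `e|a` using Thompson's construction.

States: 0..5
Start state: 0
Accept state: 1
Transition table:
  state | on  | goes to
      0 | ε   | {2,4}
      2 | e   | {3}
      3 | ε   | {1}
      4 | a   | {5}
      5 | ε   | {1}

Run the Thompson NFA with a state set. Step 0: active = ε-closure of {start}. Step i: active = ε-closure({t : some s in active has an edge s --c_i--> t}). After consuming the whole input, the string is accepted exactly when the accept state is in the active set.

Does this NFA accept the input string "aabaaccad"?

initial (ε-close {0}): {0,2,4}
'a' @ 1: {1,5}  [accepting]
'a' @ 2: {}  — state set empty
rest 'baaccad' ignored (set empty)
final: {}; accept 1 not in set

Answer: REJECT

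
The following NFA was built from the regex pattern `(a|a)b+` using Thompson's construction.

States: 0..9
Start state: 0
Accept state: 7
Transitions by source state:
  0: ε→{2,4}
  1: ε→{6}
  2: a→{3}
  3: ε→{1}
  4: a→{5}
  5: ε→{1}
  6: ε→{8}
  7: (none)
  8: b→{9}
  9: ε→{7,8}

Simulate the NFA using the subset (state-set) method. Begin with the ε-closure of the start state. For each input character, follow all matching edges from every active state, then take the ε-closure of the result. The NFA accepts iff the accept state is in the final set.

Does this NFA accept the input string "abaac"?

Answer: REJECT

Trace:
start: ε-closure({0}) = {0,2,4}
'a' @ 1: {1,3,5,6,8}
'b' @ 2: {7,8,9}  (accept∈set)
'a' @ 3: {}  — dead — no transitions
rest 'ac' ignored (set empty)
end set {} — state 7 not in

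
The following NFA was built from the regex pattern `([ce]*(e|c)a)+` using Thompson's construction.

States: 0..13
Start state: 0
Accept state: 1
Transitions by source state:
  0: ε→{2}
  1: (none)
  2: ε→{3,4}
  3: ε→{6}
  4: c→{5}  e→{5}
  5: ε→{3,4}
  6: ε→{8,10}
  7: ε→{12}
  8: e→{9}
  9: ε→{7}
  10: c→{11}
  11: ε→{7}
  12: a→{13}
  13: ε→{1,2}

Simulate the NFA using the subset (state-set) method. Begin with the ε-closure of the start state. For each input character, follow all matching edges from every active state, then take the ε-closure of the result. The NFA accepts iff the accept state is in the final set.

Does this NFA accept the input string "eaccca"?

Answer: ACCEPT

Trace:
initial (ε-close {0}): {0,2,3,4,6,8,10}
'e' @ 1: {3,4,5,6,7,8,9,10,12}
'a' @ 2: {1,2,3,4,6,8,10,13}  (accept∈set)
'c' @ 3: {3,4,5,6,7,8,10,11,12}
'c' @ 4: {3,4,5,6,7,8,10,11,12}
'c' @ 5: {3,4,5,6,7,8,10,11,12}
'a' @ 6: {1,2,3,4,6,8,10,13}  (accept∈set)
final: {1,2,3,4,6,8,10,13}; accept 1 in set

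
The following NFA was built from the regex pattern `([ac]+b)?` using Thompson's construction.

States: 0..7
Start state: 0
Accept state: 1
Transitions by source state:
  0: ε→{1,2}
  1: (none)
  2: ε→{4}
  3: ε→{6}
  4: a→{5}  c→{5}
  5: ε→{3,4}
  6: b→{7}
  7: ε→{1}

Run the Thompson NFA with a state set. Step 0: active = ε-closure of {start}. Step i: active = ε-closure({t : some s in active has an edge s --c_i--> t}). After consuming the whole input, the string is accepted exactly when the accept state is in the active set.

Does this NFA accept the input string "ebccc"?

S₀ = ε-closure({0}) = {0,1,2,4}
'e' @ 1: {}  — dead — no transitions
rest 'bccc' ignored (set empty)
final: {}; accept 1 not in set

Answer: REJECT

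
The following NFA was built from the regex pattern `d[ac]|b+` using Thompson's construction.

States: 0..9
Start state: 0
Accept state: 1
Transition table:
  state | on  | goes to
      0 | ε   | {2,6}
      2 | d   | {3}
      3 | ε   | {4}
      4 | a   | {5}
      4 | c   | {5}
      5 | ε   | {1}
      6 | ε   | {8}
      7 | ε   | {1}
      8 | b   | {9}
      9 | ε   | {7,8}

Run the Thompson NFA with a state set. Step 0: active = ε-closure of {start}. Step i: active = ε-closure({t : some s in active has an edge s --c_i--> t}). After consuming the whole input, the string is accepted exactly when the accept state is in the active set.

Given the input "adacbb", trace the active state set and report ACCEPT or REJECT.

S₀ = ε-closure({0}) = {0,2,6,8}
'a' @ 1: {}  — state set empty
rest 'dacbb' ignored (set empty)
after full input: {}  (accept=1 not in)

Answer: REJECT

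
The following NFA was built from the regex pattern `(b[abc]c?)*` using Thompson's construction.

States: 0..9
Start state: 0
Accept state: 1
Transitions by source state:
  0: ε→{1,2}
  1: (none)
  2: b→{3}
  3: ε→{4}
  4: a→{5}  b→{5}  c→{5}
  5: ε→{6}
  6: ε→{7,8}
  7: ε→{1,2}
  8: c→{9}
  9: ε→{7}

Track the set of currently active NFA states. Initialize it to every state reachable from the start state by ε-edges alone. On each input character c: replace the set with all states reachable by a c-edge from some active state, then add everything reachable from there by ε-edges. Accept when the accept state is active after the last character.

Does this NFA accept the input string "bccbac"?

Answer: ACCEPT

Steps:
start: ε-closure({0}) = {0,1,2}
'b' @ 1: {3,4}
'c' @ 2: {1,2,5,6,7,8}  [accepting]
'c' @ 3: {1,2,7,9}  [accepting]
'b' @ 4: {3,4}
'a' @ 5: {1,2,5,6,7,8}  [accepting]
'c' @ 6: {1,2,7,9}  [accepting]
after full input: {1,2,7,9}  (accept=1 in)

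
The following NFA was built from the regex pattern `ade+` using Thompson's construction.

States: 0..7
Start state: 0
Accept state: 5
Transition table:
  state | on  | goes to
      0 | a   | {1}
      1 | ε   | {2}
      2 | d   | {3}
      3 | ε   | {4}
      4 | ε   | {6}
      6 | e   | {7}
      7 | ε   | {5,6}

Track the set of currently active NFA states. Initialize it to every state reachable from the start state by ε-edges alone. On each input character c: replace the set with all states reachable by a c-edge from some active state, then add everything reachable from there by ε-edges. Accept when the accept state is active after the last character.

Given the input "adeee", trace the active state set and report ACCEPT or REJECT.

Answer: ACCEPT

Steps:
S₀ = ε-closure({0}) = {0}
'a' @ 1: {1,2}
'd' @ 2: {3,4,6}
'e' @ 3: {5,6,7}  [accepting]
'e' @ 4: {5,6,7}  [accepting]
'e' @ 5: {5,6,7}  [accepting]
after full input: {5,6,7}  (accept=5 in)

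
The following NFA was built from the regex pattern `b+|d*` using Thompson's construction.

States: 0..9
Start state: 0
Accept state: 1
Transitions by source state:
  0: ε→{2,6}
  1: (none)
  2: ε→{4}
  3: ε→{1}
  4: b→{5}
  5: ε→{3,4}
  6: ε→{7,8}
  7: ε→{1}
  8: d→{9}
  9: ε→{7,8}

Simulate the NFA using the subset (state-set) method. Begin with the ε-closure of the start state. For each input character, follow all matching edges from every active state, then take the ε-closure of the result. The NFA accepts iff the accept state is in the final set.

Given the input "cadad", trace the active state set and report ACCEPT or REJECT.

initial (ε-close {0}): {0,1,2,4,6,7,8}
'c' @ 1: {}  — state set empty
rest 'adad' ignored (set empty)
final: {}; accept 1 not in set

Answer: REJECT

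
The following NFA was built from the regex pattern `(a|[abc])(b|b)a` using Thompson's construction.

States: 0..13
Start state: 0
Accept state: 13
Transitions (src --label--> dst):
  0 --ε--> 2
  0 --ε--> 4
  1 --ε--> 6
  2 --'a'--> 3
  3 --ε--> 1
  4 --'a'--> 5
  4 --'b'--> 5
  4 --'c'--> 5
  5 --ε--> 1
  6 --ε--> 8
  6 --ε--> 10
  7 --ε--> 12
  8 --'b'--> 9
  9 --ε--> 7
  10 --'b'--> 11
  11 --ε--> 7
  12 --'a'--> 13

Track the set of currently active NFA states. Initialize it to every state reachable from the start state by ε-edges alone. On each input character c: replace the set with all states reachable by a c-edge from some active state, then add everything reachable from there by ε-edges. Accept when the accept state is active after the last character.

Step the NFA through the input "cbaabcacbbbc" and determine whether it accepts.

Answer: REJECT

Steps:
S₀ = ε-closure({0}) = {0,2,4}
'c' @ 1: {1,5,6,8,10}
'b' @ 2: {7,9,11,12}
'a' @ 3: {13}  (accept∈set)
'a' @ 4: {}  — no active states
rest 'bcacbbbc' ignored (set empty)
after full input: {}  (accept=13 not in)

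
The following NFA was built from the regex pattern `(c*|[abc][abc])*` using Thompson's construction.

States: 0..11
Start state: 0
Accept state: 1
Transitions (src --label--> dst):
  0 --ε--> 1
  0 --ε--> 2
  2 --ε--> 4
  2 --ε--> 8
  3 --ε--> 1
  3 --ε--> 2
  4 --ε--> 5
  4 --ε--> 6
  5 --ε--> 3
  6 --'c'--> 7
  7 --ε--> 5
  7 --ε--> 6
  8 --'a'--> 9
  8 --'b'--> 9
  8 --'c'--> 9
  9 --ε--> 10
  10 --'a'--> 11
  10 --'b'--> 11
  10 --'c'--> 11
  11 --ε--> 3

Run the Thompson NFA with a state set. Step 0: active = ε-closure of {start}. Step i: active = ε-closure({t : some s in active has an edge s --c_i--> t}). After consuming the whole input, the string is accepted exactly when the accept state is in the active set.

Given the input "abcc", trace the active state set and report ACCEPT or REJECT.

Answer: ACCEPT

Trace:
initial (ε-close {0}): {0,1,2,3,4,5,6,8}
'a' @ 1: {9,10}
'b' @ 2: {1,2,3,4,5,6,8,11}  [accepting]
'c' @ 3: {1,2,3,4,5,6,7,8,9,10}  [accepting]
'c' @ 4: {1,2,3,4,5,6,7,8,9,10,11}  [accepting]
final: {1,2,3,4,5,6,7,8,9,10,11}; accept 1 in set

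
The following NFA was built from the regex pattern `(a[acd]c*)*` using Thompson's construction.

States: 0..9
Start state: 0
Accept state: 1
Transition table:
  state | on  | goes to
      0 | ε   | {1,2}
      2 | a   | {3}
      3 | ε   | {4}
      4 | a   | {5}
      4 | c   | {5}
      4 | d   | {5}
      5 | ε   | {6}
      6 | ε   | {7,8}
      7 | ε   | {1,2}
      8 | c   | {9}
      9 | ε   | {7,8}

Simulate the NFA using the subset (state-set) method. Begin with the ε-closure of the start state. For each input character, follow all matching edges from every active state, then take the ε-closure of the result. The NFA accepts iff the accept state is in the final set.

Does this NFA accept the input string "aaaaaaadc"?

Answer: ACCEPT

Derivation:
start: ε-closure({0}) = {0,1,2}
'a' @ 1: {3,4}
'a' @ 2: {1,2,5,6,7,8}  (accept∈set)
'a' @ 3: {3,4}
'a' @ 4: {1,2,5,6,7,8}  (accept∈set)
'a' @ 5: {3,4}
'a' @ 6: {1,2,5,6,7,8}  (accept∈set)
'a' @ 7: {3,4}
'd' @ 8: {1,2,5,6,7,8}  (accept∈set)
'c' @ 9: {1,2,7,8,9}  (accept∈set)
after full input: {1,2,7,8,9}  (accept=1 in)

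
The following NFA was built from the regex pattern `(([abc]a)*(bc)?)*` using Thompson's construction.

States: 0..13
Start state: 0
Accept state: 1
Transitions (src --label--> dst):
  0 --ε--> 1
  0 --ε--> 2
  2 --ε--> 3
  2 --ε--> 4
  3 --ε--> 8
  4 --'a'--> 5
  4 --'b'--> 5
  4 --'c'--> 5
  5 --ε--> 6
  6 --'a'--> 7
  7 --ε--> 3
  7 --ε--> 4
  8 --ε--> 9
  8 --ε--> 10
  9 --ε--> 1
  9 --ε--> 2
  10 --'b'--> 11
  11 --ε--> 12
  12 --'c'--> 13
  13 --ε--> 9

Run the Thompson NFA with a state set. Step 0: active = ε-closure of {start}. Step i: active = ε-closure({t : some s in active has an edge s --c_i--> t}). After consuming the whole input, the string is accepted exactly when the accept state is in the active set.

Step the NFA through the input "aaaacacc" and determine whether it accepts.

Answer: REJECT

Trace:
start: ε-closure({0}) = {0,1,2,3,4,8,9,10}
'a' @ 1: {5,6}
'a' @ 2: {1,2,3,4,7,8,9,10}  (accept∈set)
'a' @ 3: {5,6}
'a' @ 4: {1,2,3,4,7,8,9,10}  (accept∈set)
'c' @ 5: {5,6}
'a' @ 6: {1,2,3,4,7,8,9,10}  (accept∈set)
'c' @ 7: {5,6}
'c' @ 8: {}  — no active states
final: {}; accept 1 not in set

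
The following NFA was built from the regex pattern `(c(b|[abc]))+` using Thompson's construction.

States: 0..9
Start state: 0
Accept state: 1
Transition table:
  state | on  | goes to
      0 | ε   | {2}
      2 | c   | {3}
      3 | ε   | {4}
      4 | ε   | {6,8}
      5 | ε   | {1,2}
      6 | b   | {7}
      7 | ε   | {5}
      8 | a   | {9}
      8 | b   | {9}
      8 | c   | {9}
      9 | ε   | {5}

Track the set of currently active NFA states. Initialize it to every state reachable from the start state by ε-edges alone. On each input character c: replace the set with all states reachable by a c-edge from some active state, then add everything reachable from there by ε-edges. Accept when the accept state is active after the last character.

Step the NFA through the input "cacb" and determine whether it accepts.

S₀ = ε-closure({0}) = {0,2}
'c' @ 1: {3,4,6,8}
'a' @ 2: {1,2,5,9}  [accepting]
'c' @ 3: {3,4,6,8}
'b' @ 4: {1,2,5,7,9}  [accepting]
end set {1,2,5,7,9} — state 1 in

Answer: ACCEPT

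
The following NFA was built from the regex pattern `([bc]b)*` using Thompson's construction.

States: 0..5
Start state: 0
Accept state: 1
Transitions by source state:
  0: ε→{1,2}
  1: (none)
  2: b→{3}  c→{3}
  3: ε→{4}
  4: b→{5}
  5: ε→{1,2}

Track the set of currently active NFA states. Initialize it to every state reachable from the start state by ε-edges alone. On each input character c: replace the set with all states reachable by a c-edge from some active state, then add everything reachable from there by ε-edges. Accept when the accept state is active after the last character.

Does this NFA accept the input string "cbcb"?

start: ε-closure({0}) = {0,1,2}
'c' @ 1: {3,4}
'b' @ 2: {1,2,5}  (accept∈set)
'c' @ 3: {3,4}
'b' @ 4: {1,2,5}  (accept∈set)
final: {1,2,5}; accept 1 in set

Answer: ACCEPT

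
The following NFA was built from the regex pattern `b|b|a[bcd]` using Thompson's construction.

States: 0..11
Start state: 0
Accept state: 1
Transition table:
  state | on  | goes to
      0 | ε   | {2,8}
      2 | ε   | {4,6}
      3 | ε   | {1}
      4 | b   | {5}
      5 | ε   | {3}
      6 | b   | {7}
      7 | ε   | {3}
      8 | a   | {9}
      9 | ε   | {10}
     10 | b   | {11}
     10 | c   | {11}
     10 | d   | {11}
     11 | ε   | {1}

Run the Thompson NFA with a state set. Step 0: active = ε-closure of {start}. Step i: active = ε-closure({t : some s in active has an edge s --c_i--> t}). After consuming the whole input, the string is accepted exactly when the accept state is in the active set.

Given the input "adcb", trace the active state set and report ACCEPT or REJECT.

start: ε-closure({0}) = {0,2,4,6,8}
'a' @ 1: {9,10}
'd' @ 2: {1,11}  [accepting]
'c' @ 3: {}  — state set empty
rest 'b' ignored (set empty)
after full input: {}  (accept=1 not in)

Answer: REJECT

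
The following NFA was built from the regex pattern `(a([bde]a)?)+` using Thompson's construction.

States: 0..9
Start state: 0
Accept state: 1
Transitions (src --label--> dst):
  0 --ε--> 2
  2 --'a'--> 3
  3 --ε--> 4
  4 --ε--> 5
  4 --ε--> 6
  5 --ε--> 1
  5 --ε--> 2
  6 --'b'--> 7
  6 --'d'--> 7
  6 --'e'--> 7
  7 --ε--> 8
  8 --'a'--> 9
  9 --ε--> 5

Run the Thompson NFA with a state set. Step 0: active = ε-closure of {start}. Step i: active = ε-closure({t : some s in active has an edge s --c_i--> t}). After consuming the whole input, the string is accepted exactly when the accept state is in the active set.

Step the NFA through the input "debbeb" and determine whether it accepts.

start: ε-closure({0}) = {0,2}
'd' @ 1: {}  — state set empty
rest 'ebbeb' ignored (set empty)
final: {}; accept 1 not in set

Answer: REJECT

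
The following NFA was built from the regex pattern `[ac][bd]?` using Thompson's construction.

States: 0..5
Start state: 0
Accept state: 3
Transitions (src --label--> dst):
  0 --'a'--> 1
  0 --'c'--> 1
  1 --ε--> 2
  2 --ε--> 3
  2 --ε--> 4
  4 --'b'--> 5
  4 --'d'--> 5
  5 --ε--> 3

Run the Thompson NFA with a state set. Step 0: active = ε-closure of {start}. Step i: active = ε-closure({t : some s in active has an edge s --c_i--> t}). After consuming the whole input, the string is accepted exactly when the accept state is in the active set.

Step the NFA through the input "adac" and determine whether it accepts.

initial (ε-close {0}): {0}
'a' @ 1: {1,2,3,4}  [accepting]
'd' @ 2: {3,5}  [accepting]
'a' @ 3: {}  — dead — no transitions
rest 'c' ignored (set empty)
final: {}; accept 3 not in set

Answer: REJECT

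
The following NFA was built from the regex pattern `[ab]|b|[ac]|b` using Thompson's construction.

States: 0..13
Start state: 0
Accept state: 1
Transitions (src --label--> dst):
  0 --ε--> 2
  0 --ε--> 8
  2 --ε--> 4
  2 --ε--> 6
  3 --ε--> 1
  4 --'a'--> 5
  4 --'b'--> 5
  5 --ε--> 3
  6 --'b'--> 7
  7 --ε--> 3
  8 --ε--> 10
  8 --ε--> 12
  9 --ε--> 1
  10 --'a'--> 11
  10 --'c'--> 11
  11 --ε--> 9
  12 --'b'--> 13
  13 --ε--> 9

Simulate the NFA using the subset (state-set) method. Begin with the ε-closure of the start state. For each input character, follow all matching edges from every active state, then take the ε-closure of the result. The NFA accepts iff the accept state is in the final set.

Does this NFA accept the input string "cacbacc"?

initial (ε-close {0}): {0,2,4,6,8,10,12}
'c' @ 1: {1,9,11}  ✓accept
'a' @ 2: {}  — no active states
rest 'cbacc' ignored (set empty)
final: {}; accept 1 not in set

Answer: REJECT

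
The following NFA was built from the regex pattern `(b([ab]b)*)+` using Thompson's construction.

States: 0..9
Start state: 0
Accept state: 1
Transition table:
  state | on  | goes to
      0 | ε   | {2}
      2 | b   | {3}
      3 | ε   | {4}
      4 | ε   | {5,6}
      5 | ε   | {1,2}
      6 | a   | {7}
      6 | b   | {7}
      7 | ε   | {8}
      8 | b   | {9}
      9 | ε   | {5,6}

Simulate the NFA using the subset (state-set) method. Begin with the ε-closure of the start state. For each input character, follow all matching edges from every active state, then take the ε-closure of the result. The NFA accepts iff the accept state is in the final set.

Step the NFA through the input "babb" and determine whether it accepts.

Answer: ACCEPT

Trace:
initial (ε-close {0}): {0,2}
'b' @ 1: {1,2,3,4,5,6}  (accept∈set)
'a' @ 2: {7,8}
'b' @ 3: {1,2,5,6,9}  (accept∈set)
'b' @ 4: {1,2,3,4,5,6,7,8}  (accept∈set)
end set {1,2,3,4,5,6,7,8} — state 1 in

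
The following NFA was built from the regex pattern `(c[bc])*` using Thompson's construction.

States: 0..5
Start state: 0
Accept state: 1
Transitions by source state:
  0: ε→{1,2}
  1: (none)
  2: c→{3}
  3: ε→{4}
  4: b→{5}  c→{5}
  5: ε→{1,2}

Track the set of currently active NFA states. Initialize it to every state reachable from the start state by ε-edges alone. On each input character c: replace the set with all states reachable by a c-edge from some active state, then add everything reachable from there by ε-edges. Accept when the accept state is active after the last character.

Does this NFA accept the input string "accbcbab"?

Answer: REJECT

Steps:
initial (ε-close {0}): {0,1,2}
'a' @ 1: {}  — no active states
rest 'ccbcbab' ignored (set empty)
end set {} — state 1 not in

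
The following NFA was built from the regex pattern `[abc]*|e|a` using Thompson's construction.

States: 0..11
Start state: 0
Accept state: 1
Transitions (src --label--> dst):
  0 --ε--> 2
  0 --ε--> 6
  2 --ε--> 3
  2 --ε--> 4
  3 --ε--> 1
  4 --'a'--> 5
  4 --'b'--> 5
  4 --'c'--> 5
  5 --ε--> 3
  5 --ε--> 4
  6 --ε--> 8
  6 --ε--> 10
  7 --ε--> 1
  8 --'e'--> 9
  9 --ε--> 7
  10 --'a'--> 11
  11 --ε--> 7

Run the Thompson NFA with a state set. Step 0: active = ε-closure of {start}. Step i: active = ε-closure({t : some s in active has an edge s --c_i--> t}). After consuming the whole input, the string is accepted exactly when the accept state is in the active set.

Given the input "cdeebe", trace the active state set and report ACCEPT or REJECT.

Answer: REJECT

Steps:
start: ε-closure({0}) = {0,1,2,3,4,6,8,10}
'c' @ 1: {1,3,4,5}  [accepting]
'd' @ 2: {}  — state set empty
rest 'eebe' ignored (set empty)
final: {}; accept 1 not in set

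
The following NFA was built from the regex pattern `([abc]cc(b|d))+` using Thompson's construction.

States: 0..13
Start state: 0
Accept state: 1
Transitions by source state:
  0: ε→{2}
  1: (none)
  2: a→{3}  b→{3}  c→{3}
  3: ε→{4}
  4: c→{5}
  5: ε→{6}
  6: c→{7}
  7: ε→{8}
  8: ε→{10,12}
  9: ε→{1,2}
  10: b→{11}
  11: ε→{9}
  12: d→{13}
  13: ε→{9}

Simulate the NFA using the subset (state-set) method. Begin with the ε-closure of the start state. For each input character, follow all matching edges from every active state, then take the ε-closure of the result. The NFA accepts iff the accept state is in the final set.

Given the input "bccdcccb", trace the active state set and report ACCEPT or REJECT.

Answer: ACCEPT

Trace:
initial (ε-close {0}): {0,2}
'b' @ 1: {3,4}
'c' @ 2: {5,6}
'c' @ 3: {7,8,10,12}
'd' @ 4: {1,2,9,13}  (accept∈set)
'c' @ 5: {3,4}
'c' @ 6: {5,6}
'c' @ 7: {7,8,10,12}
'b' @ 8: {1,2,9,11}  (accept∈set)
final: {1,2,9,11}; accept 1 in set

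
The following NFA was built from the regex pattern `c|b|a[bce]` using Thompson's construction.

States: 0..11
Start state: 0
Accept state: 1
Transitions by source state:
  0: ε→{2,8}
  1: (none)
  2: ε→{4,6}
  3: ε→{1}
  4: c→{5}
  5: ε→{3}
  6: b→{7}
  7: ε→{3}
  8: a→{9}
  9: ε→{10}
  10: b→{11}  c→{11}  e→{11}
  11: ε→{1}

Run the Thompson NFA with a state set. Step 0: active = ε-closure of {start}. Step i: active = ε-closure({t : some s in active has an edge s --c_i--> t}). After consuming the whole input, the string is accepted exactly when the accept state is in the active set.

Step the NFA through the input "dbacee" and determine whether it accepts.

start: ε-closure({0}) = {0,2,4,6,8}
'd' @ 1: {}  — no active states
rest 'bacee' ignored (set empty)
end set {} — state 1 not in

Answer: REJECT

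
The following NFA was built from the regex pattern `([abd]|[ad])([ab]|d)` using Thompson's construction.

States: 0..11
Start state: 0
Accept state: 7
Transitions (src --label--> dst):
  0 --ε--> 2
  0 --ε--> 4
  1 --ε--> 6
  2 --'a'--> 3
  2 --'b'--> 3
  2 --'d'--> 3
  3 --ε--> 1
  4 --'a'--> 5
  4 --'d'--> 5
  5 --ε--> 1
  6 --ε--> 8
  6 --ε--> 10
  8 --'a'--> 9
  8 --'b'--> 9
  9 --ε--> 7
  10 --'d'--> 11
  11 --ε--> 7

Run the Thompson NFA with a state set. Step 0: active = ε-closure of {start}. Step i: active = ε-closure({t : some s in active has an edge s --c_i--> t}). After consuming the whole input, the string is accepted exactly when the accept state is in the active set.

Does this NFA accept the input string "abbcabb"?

Answer: REJECT

Steps:
S₀ = ε-closure({0}) = {0,2,4}
'a' @ 1: {1,3,5,6,8,10}
'b' @ 2: {7,9}  [accepting]
'b' @ 3: {}  — dead — no transitions
rest 'cabb' ignored (set empty)
after full input: {}  (accept=7 not in)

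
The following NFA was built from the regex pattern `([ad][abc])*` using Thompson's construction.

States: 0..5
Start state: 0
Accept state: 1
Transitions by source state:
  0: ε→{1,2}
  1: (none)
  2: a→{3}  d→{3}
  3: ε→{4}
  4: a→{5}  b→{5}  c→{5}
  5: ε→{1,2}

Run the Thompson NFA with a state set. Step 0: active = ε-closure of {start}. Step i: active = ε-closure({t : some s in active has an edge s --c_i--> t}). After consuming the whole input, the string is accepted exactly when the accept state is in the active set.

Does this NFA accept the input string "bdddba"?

S₀ = ε-closure({0}) = {0,1,2}
'b' @ 1: {}  — no active states
rest 'dddba' ignored (set empty)
after full input: {}  (accept=1 not in)

Answer: REJECT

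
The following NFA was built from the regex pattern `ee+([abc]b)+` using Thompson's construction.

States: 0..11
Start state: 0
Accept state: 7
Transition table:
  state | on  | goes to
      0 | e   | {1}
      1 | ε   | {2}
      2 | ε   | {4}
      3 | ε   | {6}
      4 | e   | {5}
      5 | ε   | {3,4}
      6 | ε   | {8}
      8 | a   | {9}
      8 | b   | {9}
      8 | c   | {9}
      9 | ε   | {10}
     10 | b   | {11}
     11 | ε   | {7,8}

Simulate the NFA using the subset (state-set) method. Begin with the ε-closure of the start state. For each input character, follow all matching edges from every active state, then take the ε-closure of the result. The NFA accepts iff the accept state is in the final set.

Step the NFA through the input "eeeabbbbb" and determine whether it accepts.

Answer: ACCEPT

Derivation:
S₀ = ε-closure({0}) = {0}
'e' @ 1: {1,2,4}
'e' @ 2: {3,4,5,6,8}
'e' @ 3: {3,4,5,6,8}
'a' @ 4: {9,10}
'b' @ 5: {7,8,11}  ✓accept
'b' @ 6: {9,10}
'b' @ 7: {7,8,11}  ✓accept
'b' @ 8: {9,10}
'b' @ 9: {7,8,11}  ✓accept
end set {7,8,11} — state 7 in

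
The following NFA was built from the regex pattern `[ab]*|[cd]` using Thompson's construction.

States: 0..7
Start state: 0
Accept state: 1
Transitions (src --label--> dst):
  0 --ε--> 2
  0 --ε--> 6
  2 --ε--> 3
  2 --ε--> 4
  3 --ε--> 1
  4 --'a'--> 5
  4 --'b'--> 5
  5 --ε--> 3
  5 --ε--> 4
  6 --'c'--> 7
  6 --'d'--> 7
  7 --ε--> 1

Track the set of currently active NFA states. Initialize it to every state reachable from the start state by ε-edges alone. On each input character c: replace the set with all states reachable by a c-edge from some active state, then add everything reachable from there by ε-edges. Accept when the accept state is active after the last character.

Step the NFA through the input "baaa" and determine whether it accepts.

initial (ε-close {0}): {0,1,2,3,4,6}
'b' @ 1: {1,3,4,5}  [accepting]
'a' @ 2: {1,3,4,5}  [accepting]
'a' @ 3: {1,3,4,5}  [accepting]
'a' @ 4: {1,3,4,5}  [accepting]
after full input: {1,3,4,5}  (accept=1 in)

Answer: ACCEPT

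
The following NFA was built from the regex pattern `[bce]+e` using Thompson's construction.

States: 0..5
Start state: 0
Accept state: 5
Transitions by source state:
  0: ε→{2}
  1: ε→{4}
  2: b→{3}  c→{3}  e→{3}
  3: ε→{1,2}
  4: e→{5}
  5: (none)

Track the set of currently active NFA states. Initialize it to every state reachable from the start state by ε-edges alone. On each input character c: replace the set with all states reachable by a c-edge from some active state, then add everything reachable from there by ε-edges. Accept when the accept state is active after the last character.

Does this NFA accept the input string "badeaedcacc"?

Answer: REJECT

Derivation:
start: ε-closure({0}) = {0,2}
'b' @ 1: {1,2,3,4}
'a' @ 2: {}  — state set empty
rest 'deaedcacc' ignored (set empty)
after full input: {}  (accept=5 not in)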